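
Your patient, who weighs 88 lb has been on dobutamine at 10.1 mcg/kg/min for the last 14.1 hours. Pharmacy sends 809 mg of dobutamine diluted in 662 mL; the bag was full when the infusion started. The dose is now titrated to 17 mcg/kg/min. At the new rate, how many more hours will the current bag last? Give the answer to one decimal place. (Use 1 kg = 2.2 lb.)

11.5 hours

Initial rate:
Weight = 88 lb ÷ 2.2 lb/kg = 40 kg
Dose = 10.1 mcg/kg/min × 40 kg = 404 mcg/min
404 mcg/min × 60 min/hr = 24240 mcg/hr
Concentration = 809 mg ÷ 662 mL = 1.222054 mg/mL = 1222.054 mcg/mL
Rate = 24240 mcg/hr ÷ 1222.054 mcg/mL = 19.83545 mL/hr
Volume infused so far = 19.83545 mL/hr × 14.1 hr = 279.6799 mL
Volume remaining = 662 − 279.6799 = 382.3201 mL
New rate:
Dose = 17 mcg/kg/min × 40 kg = 680 mcg/min
680 mcg/min × 60 min/hr = 40800 mcg/hr
Rate = 40800 mcg/hr ÷ 1222.054 mcg/mL = 33.3864 mL/hr
Time remaining = 382.3201 mL ÷ 33.3864 mL/hr = 11.45137 hr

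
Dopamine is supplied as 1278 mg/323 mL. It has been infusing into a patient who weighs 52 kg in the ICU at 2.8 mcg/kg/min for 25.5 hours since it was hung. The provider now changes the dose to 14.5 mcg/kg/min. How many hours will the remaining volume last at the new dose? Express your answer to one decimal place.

Initial rate:
Dose = 2.8 mcg/kg/min × 52 kg = 145.6 mcg/min
145.6 mcg/min × 60 min/hr = 8736 mcg/hr
Concentration = 1278 mg ÷ 323 mL = 3.956656 mg/mL = 3956.656 mcg/mL
Rate = 8736 mcg/hr ÷ 3956.656 mcg/mL = 2.207925 mL/hr
Volume infused so far = 2.207925 mL/hr × 25.5 hr = 56.30208 mL
Volume remaining = 323 − 56.30208 = 266.6979 mL
New rate:
Dose = 14.5 mcg/kg/min × 52 kg = 754 mcg/min
754 mcg/min × 60 min/hr = 45240 mcg/hr
Rate = 45240 mcg/hr ÷ 3956.656 mcg/mL = 11.4339 mL/hr
Time remaining = 266.6979 mL ÷ 11.4339 mL/hr = 23.3252 hr

23.3 hours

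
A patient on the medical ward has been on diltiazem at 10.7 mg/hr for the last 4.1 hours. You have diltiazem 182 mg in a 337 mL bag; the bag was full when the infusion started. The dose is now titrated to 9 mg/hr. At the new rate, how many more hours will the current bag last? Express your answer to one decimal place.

15.3 hours

Initial rate:
Concentration = 182 mg ÷ 337 mL = 0.5400593 mg/mL
Rate = 10.7 mg/hr ÷ 0.5400593 mg/mL = 19.81264 mL/hr
Volume infused so far = 19.81264 mL/hr × 4.1 hr = 81.23181 mL
Volume remaining = 337 − 81.23181 = 255.7682 mL
New rate:
Rate = 9 mg/hr ÷ 0.5400593 mg/mL = 16.66484 mL/hr
Time remaining = 255.7682 mL ÷ 16.66484 mL/hr = 15.34778 hr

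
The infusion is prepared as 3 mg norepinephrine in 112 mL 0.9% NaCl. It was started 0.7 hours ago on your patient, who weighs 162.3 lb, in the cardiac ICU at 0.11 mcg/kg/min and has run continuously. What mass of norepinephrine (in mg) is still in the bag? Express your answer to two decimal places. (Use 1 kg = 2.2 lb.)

Weight = 162.3 lb ÷ 2.2 lb/kg = 73.77273 kg
Dose = 0.11 mcg/kg/min × 73.77273 kg = 8.115 mcg/min
8.115 mcg/min × 60 min/hr = 486.9 mcg/hr
Concentration = 3 mg ÷ 112 mL = 0.02678571 mg/mL = 26.78571 mcg/mL
Rate = 486.9 mcg/hr ÷ 26.78571 mcg/mL = 18.1776 mL/hr
Volume infused = 18.1776 mL/hr × 0.7 hr = 12.72432 mL
Volume remaining = 112 − 12.72432 = 99.27568 mL
Drug remaining = 99.27568 mL × 26.78571 mcg/mL = 2659.17 mcg = 2.65917 mg

2.66 mg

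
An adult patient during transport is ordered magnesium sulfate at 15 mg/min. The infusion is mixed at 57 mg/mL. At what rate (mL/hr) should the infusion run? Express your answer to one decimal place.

15.8 mL/hr

15 mg/min × 60 min/hr = 900 mg/hr
Rate = 900 mg/hr ÷ 57 mg/mL = 15.78947 mL/hr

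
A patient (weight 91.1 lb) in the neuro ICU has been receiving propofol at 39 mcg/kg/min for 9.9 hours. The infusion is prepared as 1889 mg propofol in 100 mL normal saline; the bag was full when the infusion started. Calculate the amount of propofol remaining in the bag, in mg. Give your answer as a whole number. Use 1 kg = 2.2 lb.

930 mg

Weight = 91.1 lb ÷ 2.2 lb/kg = 41.40909 kg
Dose = 39 mcg/kg/min × 41.40909 kg = 1614.955 mcg/min
1614.955 mcg/min × 60 min/hr = 96897.27 mcg/hr
Concentration = 1889 mg ÷ 100 mL = 18.89 mg/mL = 18890 mcg/mL
Rate = 96897.27 mcg/hr ÷ 18890 mcg/mL = 5.129554 mL/hr
Volume infused = 5.129554 mL/hr × 9.9 hr = 50.78258 mL
Volume remaining = 100 − 50.78258 = 49.21742 mL
Drug remaining = 49.21742 mL × 18890 mcg/mL = 929717 mcg = 929.717 mg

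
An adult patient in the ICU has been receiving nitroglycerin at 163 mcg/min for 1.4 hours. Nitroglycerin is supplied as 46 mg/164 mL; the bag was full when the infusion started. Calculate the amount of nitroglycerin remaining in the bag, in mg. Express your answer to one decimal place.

163 mcg/min × 60 min/hr = 9780 mcg/hr
Concentration = 46 mg ÷ 164 mL = 0.2804878 mg/mL = 280.4878 mcg/mL
Rate = 9780 mcg/hr ÷ 280.4878 mcg/mL = 34.86783 mL/hr
Volume infused = 34.86783 mL/hr × 1.4 hr = 48.81496 mL
Volume remaining = 164 − 48.81496 = 115.185 mL
Drug remaining = 115.185 mL × 280.4878 mcg/mL = 32308 mcg = 32.308 mg

32.3 mg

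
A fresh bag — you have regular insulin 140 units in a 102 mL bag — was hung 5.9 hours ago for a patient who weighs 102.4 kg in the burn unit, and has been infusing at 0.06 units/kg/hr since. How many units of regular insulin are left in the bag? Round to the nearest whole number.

104 units

Dose = 0.06 units/kg/hr × 102.4 kg = 6.144 units/hr
Concentration = 140 units ÷ 102 mL = 1.372549 units/mL
Rate = 6.144 units/hr ÷ 1.372549 units/mL = 4.476343 mL/hr
Volume infused = 4.476343 mL/hr × 5.9 hr = 26.41042 mL
Volume remaining = 102 − 26.41042 = 75.58958 mL
Drug remaining = 75.58958 mL × 1.372549 units/mL = 103.7504 units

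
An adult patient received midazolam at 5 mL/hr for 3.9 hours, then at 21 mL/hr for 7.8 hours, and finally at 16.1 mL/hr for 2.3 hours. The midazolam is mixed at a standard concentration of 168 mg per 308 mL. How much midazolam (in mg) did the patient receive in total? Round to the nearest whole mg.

Concentration = 168 mg ÷ 308 mL = 0.5454545 mg/mL
Stage 1: 5 mL/hr × 3.9 hr = 19.5 mL → 19.5 mL × 0.5454545 mg/mL = 10.63636 mg
Stage 2: 21 mL/hr × 7.8 hr = 163.8 mL → 163.8 mL × 0.5454545 mg/mL = 89.34545 mg
Stage 3: 16.1 mL/hr × 2.3 hr = 37.03 mL → 37.03 mL × 0.5454545 mg/mL = 20.19818 mg
Total = 10.63636 + 89.34545 + 20.19818 = 120.18 mg

120 mg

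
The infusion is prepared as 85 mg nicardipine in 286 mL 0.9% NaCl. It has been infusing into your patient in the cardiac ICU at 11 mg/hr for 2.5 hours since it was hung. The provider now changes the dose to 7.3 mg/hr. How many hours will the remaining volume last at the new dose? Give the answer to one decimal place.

Initial rate:
Concentration = 85 mg ÷ 286 mL = 0.2972028 mg/mL
Rate = 11 mg/hr ÷ 0.2972028 mg/mL = 37.01176 mL/hr
Volume infused so far = 37.01176 mL/hr × 2.5 hr = 92.52941 mL
Volume remaining = 286 − 92.52941 = 193.4706 mL
New rate:
Rate = 7.3 mg/hr ÷ 0.2972028 mg/mL = 24.56235 mL/hr
Time remaining = 193.4706 mL ÷ 24.56235 mL/hr = 7.876712 hr

7.9 hours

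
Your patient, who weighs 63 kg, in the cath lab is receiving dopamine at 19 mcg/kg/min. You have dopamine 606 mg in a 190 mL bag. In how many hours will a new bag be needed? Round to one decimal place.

Dose = 19 mcg/kg/min × 63 kg = 1197 mcg/min
1197 mcg/min × 60 min/hr = 71820 mcg/hr
Concentration = 606 mg ÷ 190 mL = 3.189474 mg/mL = 3189.474 mcg/mL
Rate = 71820 mcg/hr ÷ 3189.474 mcg/mL = 22.51782 mL/hr
Duration = 190 mL ÷ 22.51782 mL/hr = 8.437761 hr

8.4 hours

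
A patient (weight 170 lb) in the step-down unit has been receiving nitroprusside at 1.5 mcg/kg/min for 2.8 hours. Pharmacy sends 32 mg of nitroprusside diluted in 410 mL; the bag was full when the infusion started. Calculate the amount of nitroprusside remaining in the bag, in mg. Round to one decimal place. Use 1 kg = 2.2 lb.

12.5 mg

Weight = 170 lb ÷ 2.2 lb/kg = 77.27273 kg
Dose = 1.5 mcg/kg/min × 77.27273 kg = 115.9091 mcg/min
115.9091 mcg/min × 60 min/hr = 6954.545 mcg/hr
Concentration = 32 mg ÷ 410 mL = 0.07804878 mg/mL = 78.04878 mcg/mL
Rate = 6954.545 mcg/hr ÷ 78.04878 mcg/mL = 89.10511 mL/hr
Volume infused = 89.10511 mL/hr × 2.8 hr = 249.4943 mL
Volume remaining = 410 − 249.4943 = 160.5057 mL
Drug remaining = 160.5057 mL × 78.04878 mcg/mL = 12527.27 mcg = 12.52727 mg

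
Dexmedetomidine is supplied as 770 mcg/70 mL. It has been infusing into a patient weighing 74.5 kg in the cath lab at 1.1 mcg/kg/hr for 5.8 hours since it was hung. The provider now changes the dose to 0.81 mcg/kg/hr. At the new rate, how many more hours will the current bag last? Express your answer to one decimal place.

4.9 hours

Initial rate:
Dose = 1.1 mcg/kg/hr × 74.5 kg = 81.95 mcg/hr
Concentration = 770 mcg ÷ 70 mL = 11 mcg/mL
Rate = 81.95 mcg/hr ÷ 11 mcg/mL = 7.45 mL/hr
Volume infused so far = 7.45 mL/hr × 5.8 hr = 43.21 mL
Volume remaining = 70 − 43.21 = 26.79 mL
New rate:
Dose = 0.81 mcg/kg/hr × 74.5 kg = 60.345 mcg/hr
Rate = 60.345 mcg/hr ÷ 11 mcg/mL = 5.485909 mL/hr
Time remaining = 26.79 mL ÷ 5.485909 mL/hr = 4.88342 hr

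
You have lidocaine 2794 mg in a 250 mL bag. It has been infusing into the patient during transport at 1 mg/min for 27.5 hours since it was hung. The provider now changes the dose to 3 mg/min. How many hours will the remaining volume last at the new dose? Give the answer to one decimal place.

6.4 hours

Initial rate:
1 mg/min × 60 min/hr = 60 mg/hr
Concentration = 2794 mg ÷ 250 mL = 11.176 mg/mL
Rate = 60 mg/hr ÷ 11.176 mg/mL = 5.368647 mL/hr
Volume infused so far = 5.368647 mL/hr × 27.5 hr = 147.6378 mL
Volume remaining = 250 − 147.6378 = 102.3622 mL
New rate:
3 mg/min × 60 min/hr = 180 mg/hr
Rate = 180 mg/hr ÷ 11.176 mg/mL = 16.10594 mL/hr
Time remaining = 102.3622 mL ÷ 16.10594 mL/hr = 6.355556 hr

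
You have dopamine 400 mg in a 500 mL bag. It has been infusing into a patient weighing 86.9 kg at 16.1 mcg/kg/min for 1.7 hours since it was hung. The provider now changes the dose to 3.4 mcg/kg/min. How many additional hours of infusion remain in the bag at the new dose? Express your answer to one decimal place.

14.5 hours

Initial rate:
Dose = 16.1 mcg/kg/min × 86.9 kg = 1399.09 mcg/min
1399.09 mcg/min × 60 min/hr = 83945.4 mcg/hr
Concentration = 400 mg ÷ 500 mL = 0.8 mg/mL = 800 mcg/mL
Rate = 83945.4 mcg/hr ÷ 800 mcg/mL = 104.9318 mL/hr
Volume infused so far = 104.9318 mL/hr × 1.7 hr = 178.384 mL
Volume remaining = 500 − 178.384 = 321.616 mL
New rate:
Dose = 3.4 mcg/kg/min × 86.9 kg = 295.46 mcg/min
295.46 mcg/min × 60 min/hr = 17727.6 mcg/hr
Rate = 17727.6 mcg/hr ÷ 800 mcg/mL = 22.1595 mL/hr
Time remaining = 321.616 mL ÷ 22.1595 mL/hr = 14.51369 hr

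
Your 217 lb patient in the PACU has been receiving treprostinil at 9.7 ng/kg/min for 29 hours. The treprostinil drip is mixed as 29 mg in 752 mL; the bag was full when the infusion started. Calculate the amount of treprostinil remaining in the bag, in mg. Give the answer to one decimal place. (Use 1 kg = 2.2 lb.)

27.3 mg

Weight = 217 lb ÷ 2.2 lb/kg = 98.63636 kg
Dose = 9.7 ng/kg/min × 98.63636 kg = 956.7727 ng/min
956.7727 ng/min × 60 min/hr = 57406.36 ng/hr
Concentration = 29 mg ÷ 752 mL = 0.03856383 mg/mL = 38563.83 ng/mL
Rate = 57406.36 ng/hr ÷ 38563.83 ng/mL = 1.488606 mL/hr
Volume infused = 1.488606 mL/hr × 29 hr = 43.16959 mL
Volume remaining = 752 − 43.16959 = 708.8304 mL
Drug remaining = 708.8304 mL × 38563.83 ng/mL = 27335215 ng = 27.33522 mg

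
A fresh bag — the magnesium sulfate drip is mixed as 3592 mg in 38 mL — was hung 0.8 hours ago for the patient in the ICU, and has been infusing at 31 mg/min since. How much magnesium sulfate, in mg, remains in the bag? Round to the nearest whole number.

31 mg/min × 60 min/hr = 1860 mg/hr
Concentration = 3592 mg ÷ 38 mL = 94.52632 mg/mL
Rate = 1860 mg/hr ÷ 94.52632 mg/mL = 19.67706 mL/hr
Volume infused = 19.67706 mL/hr × 0.8 hr = 15.74165 mL
Volume remaining = 38 − 15.74165 = 22.25835 mL
Drug remaining = 22.25835 mL × 94.52632 mg/mL = 2104 mg

2104 mg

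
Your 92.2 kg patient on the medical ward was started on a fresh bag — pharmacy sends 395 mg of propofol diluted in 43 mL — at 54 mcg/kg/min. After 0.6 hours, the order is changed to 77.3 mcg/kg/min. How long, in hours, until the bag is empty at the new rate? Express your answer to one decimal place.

Initial rate:
Dose = 54 mcg/kg/min × 92.2 kg = 4978.8 mcg/min
4978.8 mcg/min × 60 min/hr = 298728 mcg/hr
Concentration = 395 mg ÷ 43 mL = 9.186047 mg/mL = 9186.047 mcg/mL
Rate = 298728 mcg/hr ÷ 9186.047 mcg/mL = 32.51976 mL/hr
Volume infused so far = 32.51976 mL/hr × 0.6 hr = 19.51185 mL
Volume remaining = 43 − 19.51185 = 23.48815 mL
New rate:
Dose = 77.3 mcg/kg/min × 92.2 kg = 7127.06 mcg/min
7127.06 mcg/min × 60 min/hr = 427623.6 mcg/hr
Rate = 427623.6 mcg/hr ÷ 9186.047 mcg/mL = 46.55143 mL/hr
Time remaining = 23.48815 mL ÷ 46.55143 mL/hr = 0.5045634 hr

0.5 hours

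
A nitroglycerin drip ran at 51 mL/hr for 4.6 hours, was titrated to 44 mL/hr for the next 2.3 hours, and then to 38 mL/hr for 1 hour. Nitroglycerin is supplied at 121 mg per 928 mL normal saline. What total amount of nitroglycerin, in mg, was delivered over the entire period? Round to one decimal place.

Concentration = 121 mg ÷ 928 mL = 0.1303879 mg/mL
Stage 1: 51 mL/hr × 4.6 hr = 234.6 mL → 234.6 mL × 0.1303879 mg/mL = 30.58901 mg
Stage 2: 44 mL/hr × 2.3 hr = 101.2 mL → 101.2 mL × 0.1303879 mg/mL = 13.19526 mg
Stage 3: 38 mL/hr × 1 hr = 38 mL → 38 mL × 0.1303879 mg/mL = 4.954741 mg
Total = 30.58901 + 13.19526 + 4.954741 = 48.73901 mg

48.7 mg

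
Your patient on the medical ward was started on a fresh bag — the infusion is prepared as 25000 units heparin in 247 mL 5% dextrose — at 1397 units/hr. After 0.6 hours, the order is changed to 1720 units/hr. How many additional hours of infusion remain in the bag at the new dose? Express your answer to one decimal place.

Initial rate:
Concentration = 25000 units ÷ 247 mL = 101.2146 units/mL
Rate = 1397 units/hr ÷ 101.2146 units/mL = 13.80236 mL/hr
Volume infused so far = 13.80236 mL/hr × 0.6 hr = 8.281416 mL
Volume remaining = 247 − 8.281416 = 238.7186 mL
New rate:
Rate = 1720 units/hr ÷ 101.2146 units/mL = 16.9936 mL/hr
Time remaining = 238.7186 mL ÷ 16.9936 mL/hr = 14.04756 hr

14.0 hours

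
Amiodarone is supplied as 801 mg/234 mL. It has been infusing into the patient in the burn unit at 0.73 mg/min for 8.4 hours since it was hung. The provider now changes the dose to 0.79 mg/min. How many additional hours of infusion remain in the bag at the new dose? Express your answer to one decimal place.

Initial rate:
0.73 mg/min × 60 min/hr = 43.8 mg/hr
Concentration = 801 mg ÷ 234 mL = 3.423077 mg/mL
Rate = 43.8 mg/hr ÷ 3.423077 mg/mL = 12.79551 mL/hr
Volume infused so far = 12.79551 mL/hr × 8.4 hr = 107.4822 mL
Volume remaining = 234 − 107.4822 = 126.5178 mL
New rate:
0.79 mg/min × 60 min/hr = 47.4 mg/hr
Rate = 47.4 mg/hr ÷ 3.423077 mg/mL = 13.84719 mL/hr
Time remaining = 126.5178 mL ÷ 13.84719 mL/hr = 9.136709 hr

9.1 hours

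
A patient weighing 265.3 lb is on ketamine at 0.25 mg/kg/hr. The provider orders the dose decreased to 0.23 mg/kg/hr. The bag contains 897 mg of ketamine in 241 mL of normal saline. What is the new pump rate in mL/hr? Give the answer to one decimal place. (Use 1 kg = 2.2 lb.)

Weight = 265.3 lb ÷ 2.2 lb/kg = 120.5909 kg
Dose = 0.23 mg/kg/hr × 120.5909 kg = 27.73591 mg/hr
Concentration = 897 mg ÷ 241 mL = 3.721992 mg/mL
Rate = 27.73591 mg/hr ÷ 3.721992 mg/mL = 7.4519 mL/hr

7.5 mL/hr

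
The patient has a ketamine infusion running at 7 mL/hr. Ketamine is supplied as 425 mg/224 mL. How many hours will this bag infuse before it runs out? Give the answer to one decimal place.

Duration = 224 mL ÷ 7 mL/hr = 32 hr

32.0 hours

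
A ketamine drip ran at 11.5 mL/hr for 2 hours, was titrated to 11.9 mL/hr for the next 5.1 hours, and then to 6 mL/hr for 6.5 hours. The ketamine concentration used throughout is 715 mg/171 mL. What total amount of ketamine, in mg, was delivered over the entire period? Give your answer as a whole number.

513 mg

Concentration = 715 mg ÷ 171 mL = 4.181287 mg/mL
Stage 1: 11.5 mL/hr × 2 hr = 23 mL → 23 mL × 4.181287 mg/mL = 96.16959 mg
Stage 2: 11.9 mL/hr × 5.1 hr = 60.69 mL → 60.69 mL × 4.181287 mg/mL = 253.7623 mg
Stage 3: 6 mL/hr × 6.5 hr = 39 mL → 39 mL × 4.181287 mg/mL = 163.0702 mg
Total = 96.16959 + 253.7623 + 163.0702 = 513.002 mg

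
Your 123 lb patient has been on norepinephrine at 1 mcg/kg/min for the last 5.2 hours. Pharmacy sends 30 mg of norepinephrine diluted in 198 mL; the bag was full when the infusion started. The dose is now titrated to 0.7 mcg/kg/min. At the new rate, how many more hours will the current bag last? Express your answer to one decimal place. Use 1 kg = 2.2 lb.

5.3 hours

Initial rate:
Weight = 123 lb ÷ 2.2 lb/kg = 55.90909 kg
Dose = 1 mcg/kg/min × 55.90909 kg = 55.90909 mcg/min
55.90909 mcg/min × 60 min/hr = 3354.545 mcg/hr
Concentration = 30 mg ÷ 198 mL = 0.1515152 mg/mL = 151.5152 mcg/mL
Rate = 3354.545 mcg/hr ÷ 151.5152 mcg/mL = 22.14 mL/hr
Volume infused so far = 22.14 mL/hr × 5.2 hr = 115.128 mL
Volume remaining = 198 − 115.128 = 82.872 mL
New rate:
Dose = 0.7 mcg/kg/min × 55.90909 kg = 39.13636 mcg/min
39.13636 mcg/min × 60 min/hr = 2348.182 mcg/hr
Rate = 2348.182 mcg/hr ÷ 151.5152 mcg/mL = 15.498 mL/hr
Time remaining = 82.872 mL ÷ 15.498 mL/hr = 5.347271 hr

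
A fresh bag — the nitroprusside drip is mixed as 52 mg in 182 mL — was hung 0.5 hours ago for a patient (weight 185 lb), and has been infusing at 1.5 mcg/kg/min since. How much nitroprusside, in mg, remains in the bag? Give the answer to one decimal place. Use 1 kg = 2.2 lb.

48.2 mg

Weight = 185 lb ÷ 2.2 lb/kg = 84.09091 kg
Dose = 1.5 mcg/kg/min × 84.09091 kg = 126.1364 mcg/min
126.1364 mcg/min × 60 min/hr = 7568.182 mcg/hr
Concentration = 52 mg ÷ 182 mL = 0.2857143 mg/mL = 285.7143 mcg/mL
Rate = 7568.182 mcg/hr ÷ 285.7143 mcg/mL = 26.48864 mL/hr
Volume infused = 26.48864 mL/hr × 0.5 hr = 13.24432 mL
Volume remaining = 182 − 13.24432 = 168.7557 mL
Drug remaining = 168.7557 mL × 285.7143 mcg/mL = 48215.91 mcg = 48.21591 mg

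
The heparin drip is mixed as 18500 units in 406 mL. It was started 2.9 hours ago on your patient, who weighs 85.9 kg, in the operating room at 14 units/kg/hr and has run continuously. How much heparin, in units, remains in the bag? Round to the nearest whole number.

15012 units

Dose = 14 units/kg/hr × 85.9 kg = 1202.6 units/hr
Concentration = 18500 units ÷ 406 mL = 45.5665 units/mL
Rate = 1202.6 units/hr ÷ 45.5665 units/mL = 26.39219 mL/hr
Volume infused = 26.39219 mL/hr × 2.9 hr = 76.53736 mL
Volume remaining = 406 − 76.53736 = 329.4626 mL
Drug remaining = 329.4626 mL × 45.5665 units/mL = 15012.46 units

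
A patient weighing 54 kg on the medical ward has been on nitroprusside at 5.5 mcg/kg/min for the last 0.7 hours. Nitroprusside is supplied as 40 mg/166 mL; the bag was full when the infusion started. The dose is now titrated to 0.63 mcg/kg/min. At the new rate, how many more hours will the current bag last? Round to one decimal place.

Initial rate:
Dose = 5.5 mcg/kg/min × 54 kg = 297 mcg/min
297 mcg/min × 60 min/hr = 17820 mcg/hr
Concentration = 40 mg ÷ 166 mL = 0.2409639 mg/mL = 240.9639 mcg/mL
Rate = 17820 mcg/hr ÷ 240.9639 mcg/mL = 73.953 mL/hr
Volume infused so far = 73.953 mL/hr × 0.7 hr = 51.7671 mL
Volume remaining = 166 − 51.7671 = 114.2329 mL
New rate:
Dose = 0.63 mcg/kg/min × 54 kg = 34.02 mcg/min
34.02 mcg/min × 60 min/hr = 2041.2 mcg/hr
Rate = 2041.2 mcg/hr ÷ 240.9639 mcg/mL = 8.47098 mL/hr
Time remaining = 114.2329 mL ÷ 8.47098 mL/hr = 13.4852 hr

13.5 hours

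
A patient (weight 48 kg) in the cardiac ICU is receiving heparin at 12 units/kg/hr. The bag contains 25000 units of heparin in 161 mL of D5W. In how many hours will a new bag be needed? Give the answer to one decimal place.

43.4 hours

Dose = 12 units/kg/hr × 48 kg = 576 units/hr
Concentration = 25000 units ÷ 161 mL = 155.2795 units/mL
Rate = 576 units/hr ÷ 155.2795 units/mL = 3.70944 mL/hr
Duration = 161 mL ÷ 3.70944 mL/hr = 43.40278 hr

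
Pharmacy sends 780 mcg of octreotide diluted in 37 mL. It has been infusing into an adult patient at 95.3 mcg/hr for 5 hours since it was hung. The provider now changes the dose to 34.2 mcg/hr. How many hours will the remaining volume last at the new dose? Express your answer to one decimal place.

Initial rate:
Concentration = 780 mcg ÷ 37 mL = 21.08108 mcg/mL
Rate = 95.3 mcg/hr ÷ 21.08108 mcg/mL = 4.520641 mL/hr
Volume infused so far = 4.520641 mL/hr × 5 hr = 22.60321 mL
Volume remaining = 37 − 22.60321 = 14.39679 mL
New rate:
Rate = 34.2 mcg/hr ÷ 21.08108 mcg/mL = 1.622308 mL/hr
Time remaining = 14.39679 mL ÷ 1.622308 mL/hr = 8.874269 hr

8.9 hours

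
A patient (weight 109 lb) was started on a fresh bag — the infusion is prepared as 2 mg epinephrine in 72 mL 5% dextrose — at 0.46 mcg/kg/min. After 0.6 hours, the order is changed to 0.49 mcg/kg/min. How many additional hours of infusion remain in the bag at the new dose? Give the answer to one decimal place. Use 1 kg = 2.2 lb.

Initial rate:
Weight = 109 lb ÷ 2.2 lb/kg = 49.54545 kg
Dose = 0.46 mcg/kg/min × 49.54545 kg = 22.79091 mcg/min
22.79091 mcg/min × 60 min/hr = 1367.455 mcg/hr
Concentration = 2 mg ÷ 72 mL = 0.02777778 mg/mL = 27.77778 mcg/mL
Rate = 1367.455 mcg/hr ÷ 27.77778 mcg/mL = 49.22836 mL/hr
Volume infused so far = 49.22836 mL/hr × 0.6 hr = 29.53702 mL
Volume remaining = 72 − 29.53702 = 42.46298 mL
New rate:
Dose = 0.49 mcg/kg/min × 49.54545 kg = 24.27727 mcg/min
24.27727 mcg/min × 60 min/hr = 1456.636 mcg/hr
Rate = 1456.636 mcg/hr ÷ 27.77778 mcg/mL = 52.43891 mL/hr
Time remaining = 42.46298 mL ÷ 52.43891 mL/hr = 0.809761 hr

0.8 hours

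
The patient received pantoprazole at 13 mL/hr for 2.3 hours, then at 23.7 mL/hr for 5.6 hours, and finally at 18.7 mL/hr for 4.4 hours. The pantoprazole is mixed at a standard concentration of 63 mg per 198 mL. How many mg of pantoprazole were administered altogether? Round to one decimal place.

Concentration = 63 mg ÷ 198 mL = 0.3181818 mg/mL
Stage 1: 13 mL/hr × 2.3 hr = 29.9 mL → 29.9 mL × 0.3181818 mg/mL = 9.513636 mg
Stage 2: 23.7 mL/hr × 5.6 hr = 132.72 mL → 132.72 mL × 0.3181818 mg/mL = 42.22909 mg
Stage 3: 18.7 mL/hr × 4.4 hr = 82.28 mL → 82.28 mL × 0.3181818 mg/mL = 26.18 mg
Total = 9.513636 + 42.22909 + 26.18 = 77.92273 mg

77.9 mg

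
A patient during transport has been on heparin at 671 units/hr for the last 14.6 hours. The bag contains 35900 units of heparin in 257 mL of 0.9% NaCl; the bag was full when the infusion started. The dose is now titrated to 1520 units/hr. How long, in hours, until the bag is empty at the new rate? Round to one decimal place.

17.2 hours

Initial rate:
Concentration = 35900 units ÷ 257 mL = 139.6887 units/mL
Rate = 671 units/hr ÷ 139.6887 units/mL = 4.803538 mL/hr
Volume infused so far = 4.803538 mL/hr × 14.6 hr = 70.13165 mL
Volume remaining = 257 − 70.13165 = 186.8684 mL
New rate:
Rate = 1520 units/hr ÷ 139.6887 units/mL = 10.88134 mL/hr
Time remaining = 186.8684 mL ÷ 10.88134 mL/hr = 17.17329 hr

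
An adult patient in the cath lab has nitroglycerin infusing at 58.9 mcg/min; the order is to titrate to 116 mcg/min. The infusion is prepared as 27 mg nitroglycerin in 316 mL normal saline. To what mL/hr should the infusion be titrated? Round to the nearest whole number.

116 mcg/min × 60 min/hr = 6960 mcg/hr
Concentration = 27 mg ÷ 316 mL = 0.08544304 mg/mL = 85.44304 mcg/mL
Rate = 6960 mcg/hr ÷ 85.44304 mcg/mL = 81.45778 mL/hr

81 mL/hr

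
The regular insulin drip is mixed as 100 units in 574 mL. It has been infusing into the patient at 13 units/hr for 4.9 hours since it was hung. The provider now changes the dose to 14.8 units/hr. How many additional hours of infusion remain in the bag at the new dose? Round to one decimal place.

Initial rate:
Concentration = 100 units ÷ 574 mL = 0.174216 units/mL
Rate = 13 units/hr ÷ 0.174216 units/mL = 74.62 mL/hr
Volume infused so far = 74.62 mL/hr × 4.9 hr = 365.638 mL
Volume remaining = 574 − 365.638 = 208.362 mL
New rate:
Rate = 14.8 units/hr ÷ 0.174216 units/mL = 84.952 mL/hr
Time remaining = 208.362 mL ÷ 84.952 mL/hr = 2.452703 hr

2.5 hours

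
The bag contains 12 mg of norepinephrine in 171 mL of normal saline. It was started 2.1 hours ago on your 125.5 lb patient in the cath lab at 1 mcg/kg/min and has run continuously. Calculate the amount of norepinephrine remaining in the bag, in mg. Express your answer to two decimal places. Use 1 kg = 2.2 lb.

4.81 mg

Weight = 125.5 lb ÷ 2.2 lb/kg = 57.04545 kg
Dose = 1 mcg/kg/min × 57.04545 kg = 57.04545 mcg/min
57.04545 mcg/min × 60 min/hr = 3422.727 mcg/hr
Concentration = 12 mg ÷ 171 mL = 0.07017544 mg/mL = 70.17544 mcg/mL
Rate = 3422.727 mcg/hr ÷ 70.17544 mcg/mL = 48.77386 mL/hr
Volume infused = 48.77386 mL/hr × 2.1 hr = 102.4251 mL
Volume remaining = 171 − 102.4251 = 68.57489 mL
Drug remaining = 68.57489 mL × 70.17544 mcg/mL = 4812.273 mcg = 4.812273 mg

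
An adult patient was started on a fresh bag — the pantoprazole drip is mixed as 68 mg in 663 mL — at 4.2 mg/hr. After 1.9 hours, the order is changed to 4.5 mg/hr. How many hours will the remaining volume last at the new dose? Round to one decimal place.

13.3 hours

Initial rate:
Concentration = 68 mg ÷ 663 mL = 0.1025641 mg/mL
Rate = 4.2 mg/hr ÷ 0.1025641 mg/mL = 40.95 mL/hr
Volume infused so far = 40.95 mL/hr × 1.9 hr = 77.805 mL
Volume remaining = 663 − 77.805 = 585.195 mL
New rate:
Rate = 4.5 mg/hr ÷ 0.1025641 mg/mL = 43.875 mL/hr
Time remaining = 585.195 mL ÷ 43.875 mL/hr = 13.33778 hr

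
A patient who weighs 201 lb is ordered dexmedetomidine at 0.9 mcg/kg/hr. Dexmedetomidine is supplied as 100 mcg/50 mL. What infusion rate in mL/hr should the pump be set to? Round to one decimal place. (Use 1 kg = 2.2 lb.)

41.1 mL/hr

Weight = 201 lb ÷ 2.2 lb/kg = 91.36364 kg
Dose = 0.9 mcg/kg/hr × 91.36364 kg = 82.22727 mcg/hr
Concentration = 100 mcg ÷ 50 mL = 2 mcg/mL
Rate = 82.22727 mcg/hr ÷ 2 mcg/mL = 41.11364 mL/hr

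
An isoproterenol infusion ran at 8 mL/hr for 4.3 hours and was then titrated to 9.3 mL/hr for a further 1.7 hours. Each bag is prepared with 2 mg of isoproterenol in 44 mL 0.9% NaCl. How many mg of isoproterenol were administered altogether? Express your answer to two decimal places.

Concentration = 2 mg ÷ 44 mL = 0.04545455 mg/mL
Stage 1: 8 mL/hr × 4.3 hr = 34.4 mL → 34.4 mL × 0.04545455 mg/mL = 1.563636 mg
Stage 2: 9.3 mL/hr × 1.7 hr = 15.81 mL → 15.81 mL × 0.04545455 mg/mL = 0.7186364 mg
Total = 1.563636 + 0.7186364 = 2.282273 mg

2.28 mg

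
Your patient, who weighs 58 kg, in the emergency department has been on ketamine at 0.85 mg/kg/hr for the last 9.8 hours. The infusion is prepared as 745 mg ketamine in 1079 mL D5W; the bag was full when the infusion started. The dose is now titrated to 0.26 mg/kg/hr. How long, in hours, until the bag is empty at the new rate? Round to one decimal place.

Initial rate:
Dose = 0.85 mg/kg/hr × 58 kg = 49.3 mg/hr
Concentration = 745 mg ÷ 1079 mL = 0.6904541 mg/mL
Rate = 49.3 mg/hr ÷ 0.6904541 mg/mL = 71.40228 mL/hr
Volume infused so far = 71.40228 mL/hr × 9.8 hr = 699.7424 mL
Volume remaining = 1079 − 699.7424 = 379.2576 mL
New rate:
Dose = 0.26 mg/kg/hr × 58 kg = 15.08 mg/hr
Rate = 15.08 mg/hr ÷ 0.6904541 mg/mL = 21.8407 mL/hr
Time remaining = 379.2576 mL ÷ 21.8407 mL/hr = 17.36472 hr

17.4 hours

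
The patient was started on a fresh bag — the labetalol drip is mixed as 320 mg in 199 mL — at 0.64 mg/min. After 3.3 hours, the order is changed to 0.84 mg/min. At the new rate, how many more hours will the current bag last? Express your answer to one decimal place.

3.8 hours

Initial rate:
0.64 mg/min × 60 min/hr = 38.4 mg/hr
Concentration = 320 mg ÷ 199 mL = 1.60804 mg/mL
Rate = 38.4 mg/hr ÷ 1.60804 mg/mL = 23.88 mL/hr
Volume infused so far = 23.88 mL/hr × 3.3 hr = 78.804 mL
Volume remaining = 199 − 78.804 = 120.196 mL
New rate:
0.84 mg/min × 60 min/hr = 50.4 mg/hr
Rate = 50.4 mg/hr ÷ 1.60804 mg/mL = 31.3425 mL/hr
Time remaining = 120.196 mL ÷ 31.3425 mL/hr = 3.834921 hr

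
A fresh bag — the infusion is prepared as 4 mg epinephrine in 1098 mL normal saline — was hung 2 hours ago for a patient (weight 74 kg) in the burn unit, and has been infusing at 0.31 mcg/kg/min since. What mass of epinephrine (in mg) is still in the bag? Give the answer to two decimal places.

Dose = 0.31 mcg/kg/min × 74 kg = 22.94 mcg/min
22.94 mcg/min × 60 min/hr = 1376.4 mcg/hr
Concentration = 4 mg ÷ 1098 mL = 0.003642987 mg/mL = 3.642987 mcg/mL
Rate = 1376.4 mcg/hr ÷ 3.642987 mcg/mL = 377.8218 mL/hr
Volume infused = 377.8218 mL/hr × 2 hr = 755.6436 mL
Volume remaining = 1098 − 755.6436 = 342.3564 mL
Drug remaining = 342.3564 mL × 3.642987 mcg/mL = 1247.2 mcg = 1.2472 mg

1.25 mg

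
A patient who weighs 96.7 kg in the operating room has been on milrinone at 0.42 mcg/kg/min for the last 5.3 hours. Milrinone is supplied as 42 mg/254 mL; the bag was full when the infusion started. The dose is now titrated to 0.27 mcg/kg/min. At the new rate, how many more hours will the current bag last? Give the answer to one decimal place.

Initial rate:
Dose = 0.42 mcg/kg/min × 96.7 kg = 40.614 mcg/min
40.614 mcg/min × 60 min/hr = 2436.84 mcg/hr
Concentration = 42 mg ÷ 254 mL = 0.1653543 mg/mL = 165.3543 mcg/mL
Rate = 2436.84 mcg/hr ÷ 165.3543 mcg/mL = 14.73708 mL/hr
Volume infused so far = 14.73708 mL/hr × 5.3 hr = 78.10652 mL
Volume remaining = 254 − 78.10652 = 175.8935 mL
New rate:
Dose = 0.27 mcg/kg/min × 96.7 kg = 26.109 mcg/min
26.109 mcg/min × 60 min/hr = 1566.54 mcg/hr
Rate = 1566.54 mcg/hr ÷ 165.3543 mcg/mL = 9.473837 mL/hr
Time remaining = 175.8935 mL ÷ 9.473837 mL/hr = 18.56623 hr

18.6 hours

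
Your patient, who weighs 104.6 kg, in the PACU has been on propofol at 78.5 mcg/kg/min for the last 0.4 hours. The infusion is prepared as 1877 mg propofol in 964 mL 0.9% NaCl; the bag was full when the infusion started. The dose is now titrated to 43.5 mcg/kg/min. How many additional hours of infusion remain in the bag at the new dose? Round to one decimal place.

Initial rate:
Dose = 78.5 mcg/kg/min × 104.6 kg = 8211.1 mcg/min
8211.1 mcg/min × 60 min/hr = 492666 mcg/hr
Concentration = 1877 mg ÷ 964 mL = 1.947095 mg/mL = 1947.095 mcg/mL
Rate = 492666 mcg/hr ÷ 1947.095 mcg/mL = 253.0261 mL/hr
Volume infused so far = 253.0261 mL/hr × 0.4 hr = 101.2104 mL
Volume remaining = 964 − 101.2104 = 862.7896 mL
New rate:
Dose = 43.5 mcg/kg/min × 104.6 kg = 4550.1 mcg/min
4550.1 mcg/min × 60 min/hr = 273006 mcg/hr
Rate = 273006 mcg/hr ÷ 1947.095 mcg/mL = 140.2119 mL/hr
Time remaining = 862.7896 mL ÷ 140.2119 mL/hr = 6.153468 hr

6.2 hours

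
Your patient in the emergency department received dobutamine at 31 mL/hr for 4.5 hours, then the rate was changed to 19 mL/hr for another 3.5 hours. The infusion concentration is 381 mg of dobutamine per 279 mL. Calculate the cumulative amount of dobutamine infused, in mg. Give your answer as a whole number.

281 mg

Concentration = 381 mg ÷ 279 mL = 1.365591 mg/mL
Stage 1: 31 mL/hr × 4.5 hr = 139.5 mL → 139.5 mL × 1.365591 mg/mL = 190.5 mg
Stage 2: 19 mL/hr × 3.5 hr = 66.5 mL → 66.5 mL × 1.365591 mg/mL = 90.81183 mg
Total = 190.5 + 90.81183 = 281.3118 mg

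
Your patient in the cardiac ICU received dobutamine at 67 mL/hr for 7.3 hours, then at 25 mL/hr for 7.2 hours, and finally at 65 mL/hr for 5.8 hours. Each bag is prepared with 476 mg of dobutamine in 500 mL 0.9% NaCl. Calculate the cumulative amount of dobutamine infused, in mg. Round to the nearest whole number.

996 mg

Concentration = 476 mg ÷ 500 mL = 0.952 mg/mL
Stage 1: 67 mL/hr × 7.3 hr = 489.1 mL → 489.1 mL × 0.952 mg/mL = 465.6232 mg
Stage 2: 25 mL/hr × 7.2 hr = 180 mL → 180 mL × 0.952 mg/mL = 171.36 mg
Stage 3: 65 mL/hr × 5.8 hr = 377 mL → 377 mL × 0.952 mg/mL = 358.904 mg
Total = 465.6232 + 171.36 + 358.904 = 995.8872 mg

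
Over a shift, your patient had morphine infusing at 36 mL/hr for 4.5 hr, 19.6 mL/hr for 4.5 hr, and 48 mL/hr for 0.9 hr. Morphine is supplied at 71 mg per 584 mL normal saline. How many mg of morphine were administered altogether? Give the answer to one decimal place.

Concentration = 71 mg ÷ 584 mL = 0.1215753 mg/mL
Stage 1: 36 mL/hr × 4.5 hr = 162 mL → 162 mL × 0.1215753 mg/mL = 19.69521 mg
Stage 2: 19.6 mL/hr × 4.5 hr = 88.2 mL → 88.2 mL × 0.1215753 mg/mL = 10.72295 mg
Stage 3: 48 mL/hr × 0.9 hr = 43.2 mL → 43.2 mL × 0.1215753 mg/mL = 5.252055 mg
Total = 19.69521 + 10.72295 + 5.252055 = 35.67021 mg

35.7 mg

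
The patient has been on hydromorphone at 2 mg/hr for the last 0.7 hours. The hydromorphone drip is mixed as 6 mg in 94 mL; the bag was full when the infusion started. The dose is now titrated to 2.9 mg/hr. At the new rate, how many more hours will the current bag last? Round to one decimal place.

Initial rate:
Concentration = 6 mg ÷ 94 mL = 0.06382979 mg/mL
Rate = 2 mg/hr ÷ 0.06382979 mg/mL = 31.33333 mL/hr
Volume infused so far = 31.33333 mL/hr × 0.7 hr = 21.93333 mL
Volume remaining = 94 − 21.93333 = 72.06667 mL
New rate:
Rate = 2.9 mg/hr ÷ 0.06382979 mg/mL = 45.43333 mL/hr
Time remaining = 72.06667 mL ÷ 45.43333 mL/hr = 1.586207 hr

1.6 hours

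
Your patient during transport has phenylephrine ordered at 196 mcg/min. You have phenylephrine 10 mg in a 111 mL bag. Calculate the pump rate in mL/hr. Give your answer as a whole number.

131 mL/hr

196 mcg/min × 60 min/hr = 11760 mcg/hr
Concentration = 10 mg ÷ 111 mL = 0.09009009 mg/mL = 90.09009 mcg/mL
Rate = 11760 mcg/hr ÷ 90.09009 mcg/mL = 130.536 mL/hr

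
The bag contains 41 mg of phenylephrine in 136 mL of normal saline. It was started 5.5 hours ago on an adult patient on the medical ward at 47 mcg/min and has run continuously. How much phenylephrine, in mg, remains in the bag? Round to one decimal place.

25.5 mg

47 mcg/min × 60 min/hr = 2820 mcg/hr
Concentration = 41 mg ÷ 136 mL = 0.3014706 mg/mL = 301.4706 mcg/mL
Rate = 2820 mcg/hr ÷ 301.4706 mcg/mL = 9.354146 mL/hr
Volume infused = 9.354146 mL/hr × 5.5 hr = 51.4478 mL
Volume remaining = 136 − 51.4478 = 84.5522 mL
Drug remaining = 84.5522 mL × 301.4706 mcg/mL = 25490 mcg = 25.49 mg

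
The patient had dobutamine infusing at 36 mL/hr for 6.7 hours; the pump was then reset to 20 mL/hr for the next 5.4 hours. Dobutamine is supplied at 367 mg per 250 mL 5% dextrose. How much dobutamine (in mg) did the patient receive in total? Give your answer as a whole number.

Concentration = 367 mg ÷ 250 mL = 1.468 mg/mL
Stage 1: 36 mL/hr × 6.7 hr = 241.2 mL → 241.2 mL × 1.468 mg/mL = 354.0816 mg
Stage 2: 20 mL/hr × 5.4 hr = 108 mL → 108 mL × 1.468 mg/mL = 158.544 mg
Total = 354.0816 + 158.544 = 512.6256 mg

513 mg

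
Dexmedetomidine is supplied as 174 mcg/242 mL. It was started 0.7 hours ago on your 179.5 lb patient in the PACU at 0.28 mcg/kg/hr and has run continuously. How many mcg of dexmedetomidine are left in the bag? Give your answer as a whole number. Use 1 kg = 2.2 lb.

158 mcg

Weight = 179.5 lb ÷ 2.2 lb/kg = 81.59091 kg
Dose = 0.28 mcg/kg/hr × 81.59091 kg = 22.84545 mcg/hr
Concentration = 174 mcg ÷ 242 mL = 0.7190083 mcg/mL
Rate = 22.84545 mcg/hr ÷ 0.7190083 mcg/mL = 31.77356 mL/hr
Volume infused = 31.77356 mL/hr × 0.7 hr = 22.24149 mL
Volume remaining = 242 − 22.24149 = 219.7585 mL
Drug remaining = 219.7585 mL × 0.7190083 mcg/mL = 158.0082 mcg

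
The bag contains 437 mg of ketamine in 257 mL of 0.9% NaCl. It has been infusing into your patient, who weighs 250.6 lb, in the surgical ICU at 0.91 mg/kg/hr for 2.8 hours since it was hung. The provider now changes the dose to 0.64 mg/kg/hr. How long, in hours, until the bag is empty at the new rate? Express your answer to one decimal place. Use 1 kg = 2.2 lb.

2.0 hours

Initial rate:
Weight = 250.6 lb ÷ 2.2 lb/kg = 113.9091 kg
Dose = 0.91 mg/kg/hr × 113.9091 kg = 103.6573 mg/hr
Concentration = 437 mg ÷ 257 mL = 1.700389 mg/mL
Rate = 103.6573 mg/hr ÷ 1.700389 mg/mL = 60.96091 mL/hr
Volume infused so far = 60.96091 mL/hr × 2.8 hr = 170.6906 mL
Volume remaining = 257 − 170.6906 = 86.30944 mL
New rate:
Dose = 0.64 mg/kg/hr × 113.9091 kg = 72.90182 mg/hr
Rate = 72.90182 mg/hr ÷ 1.700389 mg/mL = 42.87361 mL/hr
Time remaining = 86.30944 mL ÷ 42.87361 mL/hr = 2.013114 hr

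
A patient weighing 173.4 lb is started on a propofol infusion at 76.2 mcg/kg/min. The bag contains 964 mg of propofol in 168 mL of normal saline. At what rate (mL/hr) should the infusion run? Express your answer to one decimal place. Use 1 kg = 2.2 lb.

62.8 mL/hr

Weight = 173.4 lb ÷ 2.2 lb/kg = 78.81818 kg
Dose = 76.2 mcg/kg/min × 78.81818 kg = 6005.945 mcg/min
6005.945 mcg/min × 60 min/hr = 360356.7 mcg/hr
Concentration = 964 mg ÷ 168 mL = 5.738095 mg/mL = 5738.095 mcg/mL
Rate = 360356.7 mcg/hr ÷ 5738.095 mcg/mL = 62.80076 mL/hr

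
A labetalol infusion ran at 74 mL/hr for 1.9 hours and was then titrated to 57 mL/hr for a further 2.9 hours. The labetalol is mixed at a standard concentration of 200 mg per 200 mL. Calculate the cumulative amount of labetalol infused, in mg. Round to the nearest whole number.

306 mg

Concentration = 200 mg ÷ 200 mL = 1 mg/mL
Stage 1: 74 mL/hr × 1.9 hr = 140.6 mL → 140.6 mL × 1 mg/mL = 140.6 mg
Stage 2: 57 mL/hr × 2.9 hr = 165.3 mL → 165.3 mL × 1 mg/mL = 165.3 mg
Total = 140.6 + 165.3 = 305.9 mg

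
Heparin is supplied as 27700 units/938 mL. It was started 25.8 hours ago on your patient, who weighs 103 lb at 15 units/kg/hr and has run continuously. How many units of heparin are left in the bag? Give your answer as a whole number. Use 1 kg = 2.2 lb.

Weight = 103 lb ÷ 2.2 lb/kg = 46.81818 kg
Dose = 15 units/kg/hr × 46.81818 kg = 702.2727 units/hr
Concentration = 27700 units ÷ 938 mL = 29.53092 units/mL
Rate = 702.2727 units/hr ÷ 29.53092 units/mL = 23.78093 mL/hr
Volume infused = 23.78093 mL/hr × 25.8 hr = 613.548 mL
Volume remaining = 938 − 613.548 = 324.452 mL
Drug remaining = 324.452 mL × 29.53092 units/mL = 9581.364 units

9581 units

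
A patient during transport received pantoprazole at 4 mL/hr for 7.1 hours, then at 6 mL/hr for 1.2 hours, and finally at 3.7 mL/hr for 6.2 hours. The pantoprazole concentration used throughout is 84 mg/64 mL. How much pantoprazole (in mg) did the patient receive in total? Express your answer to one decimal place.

Concentration = 84 mg ÷ 64 mL = 1.3125 mg/mL
Stage 1: 4 mL/hr × 7.1 hr = 28.4 mL → 28.4 mL × 1.3125 mg/mL = 37.275 mg
Stage 2: 6 mL/hr × 1.2 hr = 7.2 mL → 7.2 mL × 1.3125 mg/mL = 9.45 mg
Stage 3: 3.7 mL/hr × 6.2 hr = 22.94 mL → 22.94 mL × 1.3125 mg/mL = 30.10875 mg
Total = 37.275 + 9.45 + 30.10875 = 76.83375 mg

76.8 mg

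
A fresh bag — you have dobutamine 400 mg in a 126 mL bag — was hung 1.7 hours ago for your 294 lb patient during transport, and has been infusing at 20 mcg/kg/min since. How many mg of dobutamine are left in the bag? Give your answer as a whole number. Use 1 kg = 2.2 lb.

127 mg

Weight = 294 lb ÷ 2.2 lb/kg = 133.6364 kg
Dose = 20 mcg/kg/min × 133.6364 kg = 2672.727 mcg/min
2672.727 mcg/min × 60 min/hr = 160363.6 mcg/hr
Concentration = 400 mg ÷ 126 mL = 3.174603 mg/mL = 3174.603 mcg/mL
Rate = 160363.6 mcg/hr ÷ 3174.603 mcg/mL = 50.51455 mL/hr
Volume infused = 50.51455 mL/hr × 1.7 hr = 85.87473 mL
Volume remaining = 126 − 85.87473 = 40.12527 mL
Drug remaining = 40.12527 mL × 3174.603 mcg/mL = 127381.8 mcg = 127.3818 mg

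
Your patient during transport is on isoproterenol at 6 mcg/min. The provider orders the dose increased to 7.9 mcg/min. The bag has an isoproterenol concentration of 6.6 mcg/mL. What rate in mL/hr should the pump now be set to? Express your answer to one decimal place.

71.8 mL/hr

7.9 mcg/min × 60 min/hr = 474 mcg/hr
Rate = 474 mcg/hr ÷ 6.6 mcg/mL = 71.81818 mL/hr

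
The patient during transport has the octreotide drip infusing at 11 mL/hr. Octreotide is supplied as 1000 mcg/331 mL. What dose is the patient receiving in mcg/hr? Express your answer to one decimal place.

33.2 mcg/hr

Concentration = 1000 mcg ÷ 331 mL = 3.021148 mcg/mL
Drug rate = 11 mL/hr × 3.021148 mcg/mL = 33.23263 mcg/hr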